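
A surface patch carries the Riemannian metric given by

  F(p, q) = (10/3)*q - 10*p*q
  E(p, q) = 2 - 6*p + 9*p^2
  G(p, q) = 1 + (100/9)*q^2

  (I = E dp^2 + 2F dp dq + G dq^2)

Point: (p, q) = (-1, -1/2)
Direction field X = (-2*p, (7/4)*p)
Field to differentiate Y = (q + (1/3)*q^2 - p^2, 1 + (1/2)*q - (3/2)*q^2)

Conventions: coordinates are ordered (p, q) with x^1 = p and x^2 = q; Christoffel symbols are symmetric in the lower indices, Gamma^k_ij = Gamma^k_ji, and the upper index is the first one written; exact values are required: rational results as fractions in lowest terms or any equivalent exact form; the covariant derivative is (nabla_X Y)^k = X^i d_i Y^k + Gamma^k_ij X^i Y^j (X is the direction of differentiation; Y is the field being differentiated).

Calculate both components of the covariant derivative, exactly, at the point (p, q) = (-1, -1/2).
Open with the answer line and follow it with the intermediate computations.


Answer: (nabla_X Y)^p = 8779/2136, (nabla_X Y)^q = -11483/2848

E = 17, F = -20/3, G = 34/9 at the point
E_p = -24, E_q = 0, F_p = 5, F_q = 40/3, G_p = 0, G_q = -100/9
EG - F^2 = 178/9;  g^inv = (9/178) * [[34/9, 20/3], [20/3, 17]]
first-kind symbols [ij,l] = (1/2)(d_i g_jl + d_j g_il - d_l g_ij): [pp,p] = E_p/2 = -12, [pp,q] = F_p - E_q/2 = 5, [pq,p] = E_q/2 = 0, [pq,q] = G_p/2 = 0, [qq,p] = F_q - G_p/2 = 40/3, [qq,q] = G_q/2 = -50/9
Gamma^p_ij = (G*[ij,p] - F*[ij,q])/(EG - F^2), Gamma^q_ij = (E*[ij,q] - F*[ij,p])/(EG - F^2)
Gamma_ppp = -54/89, Gamma_ppq = 0, Gamma_pqq = 60/89, Gamma_qpp = 45/178, Gamma_qpq = 0, Gamma_qqq = -25/89
X = (2, -7/4), Y = (-17/12, 3/8) at the point


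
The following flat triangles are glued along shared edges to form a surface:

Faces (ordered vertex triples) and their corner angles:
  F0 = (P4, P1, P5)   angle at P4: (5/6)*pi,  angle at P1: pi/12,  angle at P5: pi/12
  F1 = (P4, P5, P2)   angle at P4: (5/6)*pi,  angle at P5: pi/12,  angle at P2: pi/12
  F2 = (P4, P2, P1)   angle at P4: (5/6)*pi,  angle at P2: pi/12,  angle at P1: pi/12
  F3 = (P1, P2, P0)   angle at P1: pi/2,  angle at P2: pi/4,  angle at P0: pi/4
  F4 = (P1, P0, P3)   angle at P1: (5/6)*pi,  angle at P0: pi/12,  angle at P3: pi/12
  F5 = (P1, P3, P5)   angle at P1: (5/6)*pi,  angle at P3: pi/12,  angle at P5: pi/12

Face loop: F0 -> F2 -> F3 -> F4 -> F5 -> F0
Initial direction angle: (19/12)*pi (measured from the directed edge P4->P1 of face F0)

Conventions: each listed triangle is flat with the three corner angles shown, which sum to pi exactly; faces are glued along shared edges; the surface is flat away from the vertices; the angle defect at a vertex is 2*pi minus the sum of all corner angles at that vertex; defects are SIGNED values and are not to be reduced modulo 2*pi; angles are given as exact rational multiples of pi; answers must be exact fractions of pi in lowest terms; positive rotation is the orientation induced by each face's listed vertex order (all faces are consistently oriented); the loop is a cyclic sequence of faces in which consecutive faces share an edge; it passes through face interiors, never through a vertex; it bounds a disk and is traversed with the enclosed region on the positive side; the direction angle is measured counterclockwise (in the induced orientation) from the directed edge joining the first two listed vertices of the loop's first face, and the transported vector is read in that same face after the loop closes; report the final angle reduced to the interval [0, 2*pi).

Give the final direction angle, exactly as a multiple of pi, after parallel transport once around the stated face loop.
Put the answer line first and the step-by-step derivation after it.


Answer: final direction angle = (5/4)*pi

enclosed vertex P1: corner angles sum to (7/3)*pi, defect = 2*pi - (7/3)*pi = -pi/3
summing the enclosed defects onto the initial angle, mod 2*pi in the induced orientation:
final angle = (19/12)*pi - pi/3 = (5/4)*pi (mod 2*pi)


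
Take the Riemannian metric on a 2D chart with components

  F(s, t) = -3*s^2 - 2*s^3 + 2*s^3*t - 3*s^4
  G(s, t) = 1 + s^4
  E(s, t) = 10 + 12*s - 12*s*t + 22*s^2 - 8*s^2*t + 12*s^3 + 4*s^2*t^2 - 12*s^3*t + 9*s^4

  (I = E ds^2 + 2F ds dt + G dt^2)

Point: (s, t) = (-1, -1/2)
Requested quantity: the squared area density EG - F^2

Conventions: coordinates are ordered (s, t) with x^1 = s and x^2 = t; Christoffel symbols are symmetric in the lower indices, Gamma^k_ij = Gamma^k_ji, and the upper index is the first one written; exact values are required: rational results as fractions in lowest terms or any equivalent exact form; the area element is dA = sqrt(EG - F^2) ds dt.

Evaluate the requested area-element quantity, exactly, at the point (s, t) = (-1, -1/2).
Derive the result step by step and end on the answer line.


E = 10, F = -3, G = 2; EG - F^2 = 11

Answer: EG - F^2 = 11


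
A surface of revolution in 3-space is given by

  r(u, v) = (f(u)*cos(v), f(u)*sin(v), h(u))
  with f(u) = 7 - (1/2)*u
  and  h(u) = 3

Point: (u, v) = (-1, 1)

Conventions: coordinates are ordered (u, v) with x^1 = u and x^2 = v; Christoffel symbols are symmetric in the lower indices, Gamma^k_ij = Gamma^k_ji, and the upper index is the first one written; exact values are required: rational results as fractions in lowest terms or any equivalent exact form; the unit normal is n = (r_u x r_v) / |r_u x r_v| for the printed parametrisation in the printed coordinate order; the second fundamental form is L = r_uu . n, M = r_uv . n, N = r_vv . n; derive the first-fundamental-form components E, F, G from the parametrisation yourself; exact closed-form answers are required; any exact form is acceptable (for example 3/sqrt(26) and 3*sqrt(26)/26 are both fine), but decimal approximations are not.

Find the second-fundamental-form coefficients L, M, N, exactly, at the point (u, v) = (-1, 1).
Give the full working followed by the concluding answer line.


f = 15/2, f' = -1/2, f'' = 0, h' = 0, h'' = 0
E = 1/4, F = 0, G = 225/4; answer radicand W^2 = 1/4
unnormalised second-form numerators: l = 0, m = 0, n = 0; L = l/sqrt(1/4), and similarly M = m/sqrt(W^2), N = n/sqrt(W^2)

Answer: L = 0, M = 0, N = 0


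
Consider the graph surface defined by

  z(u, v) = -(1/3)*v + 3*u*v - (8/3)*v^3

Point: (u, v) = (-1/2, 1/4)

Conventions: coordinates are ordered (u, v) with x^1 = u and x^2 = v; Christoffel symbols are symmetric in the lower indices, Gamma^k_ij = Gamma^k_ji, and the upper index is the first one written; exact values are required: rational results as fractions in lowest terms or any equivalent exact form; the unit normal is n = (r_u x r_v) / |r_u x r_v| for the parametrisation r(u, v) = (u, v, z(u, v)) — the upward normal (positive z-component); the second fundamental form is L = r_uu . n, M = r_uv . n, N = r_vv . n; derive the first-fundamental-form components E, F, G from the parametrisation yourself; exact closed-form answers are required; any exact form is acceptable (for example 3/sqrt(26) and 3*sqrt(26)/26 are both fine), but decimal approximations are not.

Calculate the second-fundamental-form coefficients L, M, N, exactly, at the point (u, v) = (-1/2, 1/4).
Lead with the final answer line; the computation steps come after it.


Answer: L = 0, M = 36*sqrt(1009)/1009, N = -48*sqrt(1009)/1009

z_u = 3/4, z_v = -7/3, z_uu = 0, z_uv = 3, z_vv = -4
E = 25/16, F = -7/4, G = 58/9; answer radicand W^2 = 1009/144
unnormalised second-form numerators: l = 0, m = 3, n = -4; L = l/sqrt(1009/144), and similarly M = m/sqrt(W^2), N = n/sqrt(W^2)


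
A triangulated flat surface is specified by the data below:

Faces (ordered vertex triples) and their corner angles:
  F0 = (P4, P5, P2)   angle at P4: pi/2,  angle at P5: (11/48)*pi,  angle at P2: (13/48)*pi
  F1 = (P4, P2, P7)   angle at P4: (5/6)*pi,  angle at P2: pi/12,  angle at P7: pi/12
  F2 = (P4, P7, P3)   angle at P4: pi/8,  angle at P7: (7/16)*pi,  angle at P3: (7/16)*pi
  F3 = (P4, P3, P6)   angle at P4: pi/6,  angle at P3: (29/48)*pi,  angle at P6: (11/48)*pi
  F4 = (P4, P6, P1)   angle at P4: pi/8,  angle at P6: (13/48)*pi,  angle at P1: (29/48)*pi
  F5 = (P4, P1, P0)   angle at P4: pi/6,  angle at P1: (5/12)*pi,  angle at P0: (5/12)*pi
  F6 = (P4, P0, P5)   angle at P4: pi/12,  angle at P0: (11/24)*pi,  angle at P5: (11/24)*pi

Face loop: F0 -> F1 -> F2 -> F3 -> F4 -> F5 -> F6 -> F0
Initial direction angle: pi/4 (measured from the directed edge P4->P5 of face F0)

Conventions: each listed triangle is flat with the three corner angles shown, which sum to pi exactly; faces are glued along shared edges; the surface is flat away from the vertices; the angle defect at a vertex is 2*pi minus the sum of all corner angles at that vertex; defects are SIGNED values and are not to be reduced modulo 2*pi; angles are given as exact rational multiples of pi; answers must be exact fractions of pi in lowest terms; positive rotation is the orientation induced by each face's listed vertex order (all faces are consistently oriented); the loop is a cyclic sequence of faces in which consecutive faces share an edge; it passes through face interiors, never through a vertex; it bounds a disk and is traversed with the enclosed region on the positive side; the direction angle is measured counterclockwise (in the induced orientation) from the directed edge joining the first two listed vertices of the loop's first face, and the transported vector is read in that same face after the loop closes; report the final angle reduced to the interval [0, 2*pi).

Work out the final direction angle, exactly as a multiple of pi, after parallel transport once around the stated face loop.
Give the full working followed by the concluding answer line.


enclosed vertex P4: corner angles sum to 2*pi, defect = 2*pi - 2*pi = 0
holonomy = initial angle + sum of enclosed defects (mod 2*pi), positive in the induced orientation
final angle = pi/4 + 0 = pi/4 (mod 2*pi)

Answer: final direction angle = pi/4


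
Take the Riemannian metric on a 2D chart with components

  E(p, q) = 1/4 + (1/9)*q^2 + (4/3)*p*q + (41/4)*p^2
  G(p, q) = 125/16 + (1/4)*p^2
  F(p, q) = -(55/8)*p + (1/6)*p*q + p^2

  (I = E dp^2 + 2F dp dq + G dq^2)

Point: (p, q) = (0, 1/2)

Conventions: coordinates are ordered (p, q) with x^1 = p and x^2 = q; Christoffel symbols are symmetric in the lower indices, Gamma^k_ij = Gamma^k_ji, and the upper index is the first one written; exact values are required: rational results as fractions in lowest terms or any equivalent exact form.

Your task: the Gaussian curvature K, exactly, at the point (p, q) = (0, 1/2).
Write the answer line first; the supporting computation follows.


Answer: K = -264/3125

E = 5/18, F = 0, G = 125/16, EG - F^2 = 625/288 at the point
E_p = 2/3, E_q = 1/9, F_p = -163/24, F_q = 0, G_p = 0, G_q = 0
E_qq = 2/9, F_pq = 1/6, G_pp = 1/2
Evaluate Brioschi's two determinant matrices M1, M2 and divide by (EG - F^2)^2.
M1 = [[-E_qq/2 + F_pq - G_pp/2, E_p/2, F_p - E_q/2], [F_q - G_p/2, E, F], [G_q/2, F, G]] = [[-7/36, 1/3, -493/72], [0, 5/18, 0], [0, 0, 125/16]]; det M1 = -4375/10368
M2 = [[0, E_q/2, G_p/2], [E_q/2, E, F], [G_p/2, F, G]] = [[0, 1/18, 0], [1/18, 5/18, 0], [0, 0, 125/16]]; det M2 = -125/5184
det M1 - det M2 = -1375/3456; K = -1375/3456 / (625/288)^2 = -264/3125


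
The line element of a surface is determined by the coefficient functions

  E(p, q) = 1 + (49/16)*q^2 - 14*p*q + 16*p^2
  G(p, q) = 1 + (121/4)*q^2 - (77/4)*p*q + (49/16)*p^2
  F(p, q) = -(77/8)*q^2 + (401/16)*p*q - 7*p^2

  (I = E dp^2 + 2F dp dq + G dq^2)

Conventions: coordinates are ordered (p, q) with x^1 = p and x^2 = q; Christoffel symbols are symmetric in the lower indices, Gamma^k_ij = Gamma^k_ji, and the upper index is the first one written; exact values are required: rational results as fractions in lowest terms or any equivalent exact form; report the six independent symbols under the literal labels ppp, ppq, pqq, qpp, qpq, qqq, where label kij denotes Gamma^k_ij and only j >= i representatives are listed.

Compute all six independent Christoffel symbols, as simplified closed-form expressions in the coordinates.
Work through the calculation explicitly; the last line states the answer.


E = 1 + (49/16)*q^2 - 14*p*q + 16*p^2; F = -(77/8)*q^2 + (401/16)*p*q - 7*p^2; G = 1 + (121/4)*q^2 - (77/4)*p*q + (49/16)*p^2
Gamma^k_ij = (1/2) g^{kl} (d_i g_jl + d_j g_il - d_l g_ij), with g^inv = (1/(EG-F^2)) [[G, -F], [-F, E]]
first partials: E_p = -14*q + 32*p, E_q = (49/8)*q - 14*p, F_p = (401/16)*q - 14*p, F_q = -(77/4)*q + (401/16)*p, G_p = -(77/4)*q + (49/8)*p, G_q = (121/2)*q - (77/4)*p
D = EG - F^2 = 1 + (533/16)*q^2 - (133/4)*p*q + (305/16)*p^2
expanded: Gamma^p_pp = (G E_p - 2F F_p + F E_q)/(2D), Gamma^p_pq = (G E_q - F G_p)/(2D), Gamma^p_qq = (2G F_q - G G_p - F G_q)/(2D), Gamma^q_pp = (2E F_p - E E_q - F E_p)/(2D), Gamma^q_pq = (E G_p - F E_q)/(2D), Gamma^q_qq = (E G_q - 2F F_q + F G_p)/(2D); substitute and cancel common factors

Answer: Gamma_ppp = (256*p - 112*q)/(305*p^2 - 532*p*q + 533*q^2 + 16), Gamma_ppq = (-112*p + 49*q)/(305*p^2 - 532*p*q + 533*q^2 + 16), Gamma_pqq = (352*p - 154*q)/(305*p^2 - 532*p*q + 533*q^2 + 16), Gamma_qpp = (-112*p + 352*q)/(305*p^2 - 532*p*q + 533*q^2 + 16), Gamma_qpq = (49*p - 154*q)/(305*p^2 - 532*p*q + 533*q^2 + 16), Gamma_qqq = (-154*p + 484*q)/(305*p^2 - 532*p*q + 533*q^2 + 16)


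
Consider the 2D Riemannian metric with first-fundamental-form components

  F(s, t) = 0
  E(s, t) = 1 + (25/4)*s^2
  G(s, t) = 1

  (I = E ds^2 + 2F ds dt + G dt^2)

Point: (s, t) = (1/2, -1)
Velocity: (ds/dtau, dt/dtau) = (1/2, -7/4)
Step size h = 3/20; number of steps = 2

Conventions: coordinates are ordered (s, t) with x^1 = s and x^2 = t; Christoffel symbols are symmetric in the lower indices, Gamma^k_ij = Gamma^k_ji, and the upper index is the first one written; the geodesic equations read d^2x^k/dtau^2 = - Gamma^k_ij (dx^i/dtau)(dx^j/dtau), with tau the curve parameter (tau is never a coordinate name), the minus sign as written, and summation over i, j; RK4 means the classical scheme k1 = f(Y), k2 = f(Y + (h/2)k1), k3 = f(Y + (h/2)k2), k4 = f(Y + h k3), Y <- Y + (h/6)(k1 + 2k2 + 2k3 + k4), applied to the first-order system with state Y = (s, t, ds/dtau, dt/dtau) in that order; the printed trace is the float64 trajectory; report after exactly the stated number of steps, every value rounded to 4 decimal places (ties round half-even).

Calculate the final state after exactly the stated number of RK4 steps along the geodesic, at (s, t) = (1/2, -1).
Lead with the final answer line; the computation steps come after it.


Answer: s = 0.6380, t = -1.5250, ds/dtau = 0.4252, dt/dtau = -1.7500

f(Y) = (ds/dtau, dt/dtau, -Gamma^s_ij Y'^i Y'^j, -Gamma^t_ij Y'^i Y'^j) with the Gammas evaluated at the stage position; h = 0.150000; intermediate values shown to 6 dp
step 0: s = 0.5000, t = -1.0000, ds/dtau = 0.5000, dt/dtau = -1.7500
step 1:
  k1: at (s, t) = (0.500000, -1.000000), (ds/dtau, dt/dtau) = (0.500000, -1.750000); Gamma_sss = 1.219512, Gamma_sst = 0.000000, Gamma_stt = 0.000000, Gamma_tss = 0.000000, Gamma_tst = 0.000000, Gamma_ttt = 0.000000; k1 = (0.500000, -1.750000, -0.304878, 0.000000)
  k2: at (s, t) = (0.537500, -1.131250), (ds/dtau, dt/dtau) = (0.477134, -1.750000); Gamma_sss = 1.197355, Gamma_sst = 0.000000, Gamma_stt = 0.000000, Gamma_tss = 0.000000, Gamma_tst = 0.000000, Gamma_ttt = 0.000000; k2 = (0.477134, -1.750000, -0.272586, 0.000000)
  k3: at (s, t) = (0.535785, -1.131250), (ds/dtau, dt/dtau) = (0.479556, -1.750000); Gamma_sss = 1.198448, Gamma_sst = 0.000000, Gamma_stt = 0.000000, Gamma_tss = 0.000000, Gamma_tst = 0.000000, Gamma_ttt = 0.000000; k3 = (0.479556, -1.750000, -0.275612, 0.000000)
  k4: at (s, t) = (0.571933, -1.262500), (ds/dtau, dt/dtau) = (0.458658, -1.750000); Gamma_sss = 1.174141, Gamma_sst = 0.000000, Gamma_stt = 0.000000, Gamma_tss = 0.000000, Gamma_tst = 0.000000, Gamma_ttt = 0.000000; k4 = (0.458658, -1.750000, -0.247001, 0.000000)
  Y <- Y + (h/6)(k1 + 2k2 + 2k3 + k4): s = 0.5718, t = -1.2625, ds/dtau = 0.4588, dt/dtau = -1.7500
step 2:
  k1: at (s, t) = (0.571801, -1.262500), (ds/dtau, dt/dtau) = (0.458793, -1.750000); Gamma_sss = 1.174235, Gamma_sst = 0.000000, Gamma_stt = 0.000000, Gamma_tss = 0.000000, Gamma_tst = 0.000000, Gamma_ttt = 0.000000; k1 = (0.458793, -1.750000, -0.247166, 0.000000)
  k2: at (s, t) = (0.606210, -1.393750), (ds/dtau, dt/dtau) = (0.440256, -1.750000); Gamma_sss = 1.149233, Gamma_sst = 0.000000, Gamma_stt = 0.000000, Gamma_tss = 0.000000, Gamma_tst = 0.000000, Gamma_ttt = 0.000000; k2 = (0.440256, -1.750000, -0.222750, 0.000000)
  k3: at (s, t) = (0.604820, -1.393750), (ds/dtau, dt/dtau) = (0.442087, -1.750000); Gamma_sss = 1.150269, Gamma_sst = 0.000000, Gamma_stt = 0.000000, Gamma_tss = 0.000000, Gamma_tst = 0.000000, Gamma_ttt = 0.000000; k3 = (0.442087, -1.750000, -0.224810, 0.000000)
  k4: at (s, t) = (0.638114, -1.525000), (ds/dtau, dt/dtau) = (0.425072, -1.750000); Gamma_sss = 1.125046, Gamma_sst = 0.000000, Gamma_stt = 0.000000, Gamma_tss = 0.000000, Gamma_tst = 0.000000, Gamma_ttt = 0.000000; k4 = (0.425072, -1.750000, -0.203280, 0.000000)
  Y <- Y + (h/6)(k1 + 2k2 + 2k3 + k4): s = 0.6380, t = -1.5250, ds/dtau = 0.4252, dt/dtau = -1.7500


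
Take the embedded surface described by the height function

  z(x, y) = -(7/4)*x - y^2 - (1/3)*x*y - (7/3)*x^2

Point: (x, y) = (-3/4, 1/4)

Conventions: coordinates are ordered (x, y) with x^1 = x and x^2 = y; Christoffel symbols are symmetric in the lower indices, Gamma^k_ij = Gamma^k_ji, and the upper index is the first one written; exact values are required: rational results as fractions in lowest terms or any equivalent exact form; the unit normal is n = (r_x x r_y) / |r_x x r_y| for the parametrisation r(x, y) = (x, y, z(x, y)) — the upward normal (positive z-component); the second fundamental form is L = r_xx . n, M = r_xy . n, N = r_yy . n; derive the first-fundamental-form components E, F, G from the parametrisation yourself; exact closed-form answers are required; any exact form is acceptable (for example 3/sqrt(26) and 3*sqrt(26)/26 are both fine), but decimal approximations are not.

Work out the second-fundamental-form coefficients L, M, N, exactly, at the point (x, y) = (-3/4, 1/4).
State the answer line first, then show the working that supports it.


Answer: L = -8*sqrt(553)/79, M = -4*sqrt(553)/553, N = -24*sqrt(553)/553

z_x = 5/3, z_y = -1/4, z_xx = -14/3, z_xy = -1/3, z_yy = -2
E = 34/9, F = -5/12, G = 17/16; answer radicand W^2 = 553/144
unnormalised second-form numerators: l = -14/3, m = -1/3, n = -2; L = l/sqrt(553/144), and similarly M = m/sqrt(W^2), N = n/sqrt(W^2)


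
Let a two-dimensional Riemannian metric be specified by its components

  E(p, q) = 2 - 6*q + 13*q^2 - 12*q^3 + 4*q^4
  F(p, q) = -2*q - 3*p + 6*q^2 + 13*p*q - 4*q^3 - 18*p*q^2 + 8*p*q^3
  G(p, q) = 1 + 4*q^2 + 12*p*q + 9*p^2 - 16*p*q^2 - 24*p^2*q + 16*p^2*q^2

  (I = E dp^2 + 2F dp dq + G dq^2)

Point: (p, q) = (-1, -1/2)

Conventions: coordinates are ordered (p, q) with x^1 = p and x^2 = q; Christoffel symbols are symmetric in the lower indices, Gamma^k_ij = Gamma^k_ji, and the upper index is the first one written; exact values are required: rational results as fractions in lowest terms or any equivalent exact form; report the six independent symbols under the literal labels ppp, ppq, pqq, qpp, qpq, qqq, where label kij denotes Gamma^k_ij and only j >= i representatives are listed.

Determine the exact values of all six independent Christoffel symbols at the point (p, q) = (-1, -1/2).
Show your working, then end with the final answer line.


E = 10, F = 18, G = 37 at the point
E_p = 0, E_q = -30, F_p = -15, F_q = -48, G_p = -60, G_q = -72
EG - F^2 = 46;  g^inv = (1/46) * [[37, -18], [-18, 10]]
first-kind symbols [ij,l] = (1/2)(d_i g_jl + d_j g_il - d_l g_ij): [pp,p] = E_p/2 = 0, [pp,q] = F_p - E_q/2 = 0, [pq,p] = E_q/2 = -15, [pq,q] = G_p/2 = -30, [qq,p] = F_q - G_p/2 = -18, [qq,q] = G_q/2 = -36
Gamma^p_ij = (G*[ij,p] - F*[ij,q])/(EG - F^2), Gamma^q_ij = (E*[ij,q] - F*[ij,p])/(EG - F^2)

Answer: Gamma_ppp = 0, Gamma_ppq = -15/46, Gamma_pqq = -9/23, Gamma_qpp = 0, Gamma_qpq = -15/23, Gamma_qqq = -18/23


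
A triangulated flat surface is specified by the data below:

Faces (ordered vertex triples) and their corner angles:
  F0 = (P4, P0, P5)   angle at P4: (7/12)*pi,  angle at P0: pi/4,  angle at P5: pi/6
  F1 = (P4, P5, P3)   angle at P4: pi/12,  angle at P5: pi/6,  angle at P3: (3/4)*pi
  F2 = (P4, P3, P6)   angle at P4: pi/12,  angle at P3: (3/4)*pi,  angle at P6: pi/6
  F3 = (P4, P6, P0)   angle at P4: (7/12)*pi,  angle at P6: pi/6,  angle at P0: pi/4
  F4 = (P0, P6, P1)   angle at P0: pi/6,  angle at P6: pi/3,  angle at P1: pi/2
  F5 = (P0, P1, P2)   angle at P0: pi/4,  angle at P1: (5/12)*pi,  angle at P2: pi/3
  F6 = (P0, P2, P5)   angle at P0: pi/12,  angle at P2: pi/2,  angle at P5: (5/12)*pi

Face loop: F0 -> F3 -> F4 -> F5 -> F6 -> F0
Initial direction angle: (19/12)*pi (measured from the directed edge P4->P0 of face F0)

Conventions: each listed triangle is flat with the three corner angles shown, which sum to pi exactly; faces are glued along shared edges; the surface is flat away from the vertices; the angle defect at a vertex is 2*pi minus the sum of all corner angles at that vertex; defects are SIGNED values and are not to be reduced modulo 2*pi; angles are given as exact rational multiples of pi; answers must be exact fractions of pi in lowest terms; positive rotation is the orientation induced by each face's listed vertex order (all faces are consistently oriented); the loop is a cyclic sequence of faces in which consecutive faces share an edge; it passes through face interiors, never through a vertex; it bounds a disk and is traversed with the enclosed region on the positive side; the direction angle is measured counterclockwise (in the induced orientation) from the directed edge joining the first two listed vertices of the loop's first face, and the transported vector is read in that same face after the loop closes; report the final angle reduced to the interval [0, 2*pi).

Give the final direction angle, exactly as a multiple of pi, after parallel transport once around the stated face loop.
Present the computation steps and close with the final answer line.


enclosed vertex P0: corner angles sum to pi, defect = 2*pi - pi = pi
holonomy = initial angle + sum of enclosed defects (mod 2*pi), positive in the induced orientation
final angle = (19/12)*pi + pi = (7/12)*pi (mod 2*pi)

Answer: final direction angle = (7/12)*pi


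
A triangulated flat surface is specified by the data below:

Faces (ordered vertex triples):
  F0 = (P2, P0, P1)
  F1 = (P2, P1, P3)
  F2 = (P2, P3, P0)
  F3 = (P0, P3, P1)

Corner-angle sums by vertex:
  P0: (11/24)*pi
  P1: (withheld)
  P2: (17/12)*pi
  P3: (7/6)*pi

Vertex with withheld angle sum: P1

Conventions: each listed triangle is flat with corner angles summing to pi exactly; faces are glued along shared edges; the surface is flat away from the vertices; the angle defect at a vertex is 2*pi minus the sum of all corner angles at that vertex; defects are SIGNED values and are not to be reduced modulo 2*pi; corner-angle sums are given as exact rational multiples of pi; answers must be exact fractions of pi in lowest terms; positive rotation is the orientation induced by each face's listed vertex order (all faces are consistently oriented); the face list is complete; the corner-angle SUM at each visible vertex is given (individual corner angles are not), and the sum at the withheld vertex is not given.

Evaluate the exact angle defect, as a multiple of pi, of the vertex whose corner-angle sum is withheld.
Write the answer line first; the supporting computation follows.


Answer: defect(P1) = (25/24)*pi

V = 4, E = 6, F = 4; chi = V - E + F = 2
Gauss-Bonnet: total defect = 2*pi*chi = 4*pi; visible defects sum to (71/24)*pi


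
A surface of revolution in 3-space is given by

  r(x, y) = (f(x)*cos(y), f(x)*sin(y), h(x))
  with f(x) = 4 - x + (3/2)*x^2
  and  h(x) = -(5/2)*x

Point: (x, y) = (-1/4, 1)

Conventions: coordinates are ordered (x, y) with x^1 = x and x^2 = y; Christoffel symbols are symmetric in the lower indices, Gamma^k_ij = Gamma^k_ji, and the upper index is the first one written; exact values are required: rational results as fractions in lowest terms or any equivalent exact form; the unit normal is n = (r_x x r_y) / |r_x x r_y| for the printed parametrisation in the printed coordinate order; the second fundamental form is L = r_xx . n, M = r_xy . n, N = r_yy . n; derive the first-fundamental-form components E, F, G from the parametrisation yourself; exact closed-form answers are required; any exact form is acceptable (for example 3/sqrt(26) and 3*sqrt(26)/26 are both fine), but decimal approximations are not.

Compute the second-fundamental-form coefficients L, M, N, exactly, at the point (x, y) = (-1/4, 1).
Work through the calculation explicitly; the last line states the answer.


f = 139/32, f' = -7/4, f'' = 3, h' = -5/2, h'' = 0
E = 149/16, F = 0, G = 19321/1024; answer radicand W^2 = 149/16
unnormalised second-form numerators: l = 15/2, m = 0, n = -695/64; L = l/sqrt(149/16), and similarly M = m/sqrt(W^2), N = n/sqrt(W^2)

Answer: L = 30*sqrt(149)/149, M = 0, N = -695*sqrt(149)/2384


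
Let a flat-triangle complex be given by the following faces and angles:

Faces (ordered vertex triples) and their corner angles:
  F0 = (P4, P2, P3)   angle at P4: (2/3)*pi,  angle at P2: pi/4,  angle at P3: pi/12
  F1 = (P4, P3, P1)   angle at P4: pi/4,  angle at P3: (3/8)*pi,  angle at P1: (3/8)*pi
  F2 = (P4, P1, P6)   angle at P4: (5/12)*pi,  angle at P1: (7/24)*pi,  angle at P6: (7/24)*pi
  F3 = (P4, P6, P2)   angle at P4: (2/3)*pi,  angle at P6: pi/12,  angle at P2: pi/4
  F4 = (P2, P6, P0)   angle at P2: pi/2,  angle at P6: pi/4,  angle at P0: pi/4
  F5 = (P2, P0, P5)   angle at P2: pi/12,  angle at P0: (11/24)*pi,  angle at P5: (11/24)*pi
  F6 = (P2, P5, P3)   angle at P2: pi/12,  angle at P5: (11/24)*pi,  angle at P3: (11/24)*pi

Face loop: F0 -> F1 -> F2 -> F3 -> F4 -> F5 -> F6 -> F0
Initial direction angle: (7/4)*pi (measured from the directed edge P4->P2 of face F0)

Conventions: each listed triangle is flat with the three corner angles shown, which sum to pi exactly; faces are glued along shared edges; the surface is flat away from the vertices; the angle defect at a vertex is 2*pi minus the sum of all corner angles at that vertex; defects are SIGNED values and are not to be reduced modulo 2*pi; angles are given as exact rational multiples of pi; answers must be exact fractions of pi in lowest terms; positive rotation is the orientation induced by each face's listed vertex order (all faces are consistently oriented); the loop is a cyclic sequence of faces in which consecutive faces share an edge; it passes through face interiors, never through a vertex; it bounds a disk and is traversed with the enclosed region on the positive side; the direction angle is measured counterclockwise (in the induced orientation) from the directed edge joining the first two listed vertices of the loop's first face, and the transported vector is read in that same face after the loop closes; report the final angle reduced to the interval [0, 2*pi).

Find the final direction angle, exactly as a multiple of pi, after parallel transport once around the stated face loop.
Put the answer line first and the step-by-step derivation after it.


Answer: final direction angle = (7/12)*pi

enclosed vertex P2: corner angles sum to (7/6)*pi, defect = 2*pi - (7/6)*pi = (5/6)*pi
enclosed vertex P4: corner angles sum to 2*pi, defect = 2*pi - 2*pi = 0
holonomy = initial angle + sum of enclosed defects (mod 2*pi), positive in the induced orientation
final angle = (7/4)*pi + (5/6)*pi = (7/12)*pi (mod 2*pi)


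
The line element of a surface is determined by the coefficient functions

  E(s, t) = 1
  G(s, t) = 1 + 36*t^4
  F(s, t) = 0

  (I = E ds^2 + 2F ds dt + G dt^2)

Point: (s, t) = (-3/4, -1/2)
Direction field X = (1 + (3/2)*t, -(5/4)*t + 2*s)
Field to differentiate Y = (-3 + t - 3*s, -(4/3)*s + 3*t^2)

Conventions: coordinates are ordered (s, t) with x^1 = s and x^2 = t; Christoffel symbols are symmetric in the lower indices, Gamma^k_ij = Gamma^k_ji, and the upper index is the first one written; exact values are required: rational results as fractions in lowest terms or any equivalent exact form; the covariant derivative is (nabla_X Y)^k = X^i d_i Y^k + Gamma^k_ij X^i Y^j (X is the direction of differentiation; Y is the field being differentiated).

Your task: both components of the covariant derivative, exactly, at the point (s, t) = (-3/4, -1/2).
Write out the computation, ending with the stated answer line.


E = 1, F = 0, G = 13/4 at the point
E_s = 0, E_t = 0, F_s = 0, F_t = 0, G_s = 0, G_t = -18
EG - F^2 = 13/4;  g^inv = (4/13) * [[13/4, 0], [0, 1]]
first-kind symbols [ij,l] = (1/2)(d_i g_jl + d_j g_il - d_l g_ij): [ss,s] = E_s/2 = 0, [ss,t] = F_s - E_t/2 = 0, [st,s] = E_t/2 = 0, [st,t] = G_s/2 = 0, [tt,s] = F_t - G_s/2 = 0, [tt,t] = G_t/2 = -9
Gamma^s_ij = (G*[ij,s] - F*[ij,t])/(EG - F^2), Gamma^t_ij = (E*[ij,t] - F*[ij,s])/(EG - F^2)
Gamma_sss = 0, Gamma_sst = 0, Gamma_stt = 0, Gamma_tss = 0, Gamma_tst = 0, Gamma_ttt = -36/13
X = (1/4, -7/8), Y = (-5/4, 7/4) at the point

Answer: (nabla_X Y)^s = -13/8, (nabla_X Y)^t = 1019/156


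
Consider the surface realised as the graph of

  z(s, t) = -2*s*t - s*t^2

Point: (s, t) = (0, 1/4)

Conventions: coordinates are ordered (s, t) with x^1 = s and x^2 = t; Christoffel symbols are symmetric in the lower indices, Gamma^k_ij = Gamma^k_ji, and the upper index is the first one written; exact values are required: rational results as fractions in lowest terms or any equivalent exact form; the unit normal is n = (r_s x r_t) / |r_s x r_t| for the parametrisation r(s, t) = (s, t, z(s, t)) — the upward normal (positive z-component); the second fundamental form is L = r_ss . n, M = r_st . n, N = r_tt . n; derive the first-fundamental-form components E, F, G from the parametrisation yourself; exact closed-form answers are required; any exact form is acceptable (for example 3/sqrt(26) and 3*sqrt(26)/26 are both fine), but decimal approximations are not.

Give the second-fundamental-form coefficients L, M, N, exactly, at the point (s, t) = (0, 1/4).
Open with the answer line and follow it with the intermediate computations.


Answer: L = 0, M = -40*sqrt(337)/337, N = 0

z_s = -9/16, z_t = 0, z_ss = 0, z_st = -5/2, z_tt = 0
E = 337/256, F = 0, G = 1; answer radicand W^2 = 337/256
unnormalised second-form numerators: l = 0, m = -5/2, n = 0; L = l/sqrt(337/256), and similarly M = m/sqrt(W^2), N = n/sqrt(W^2)


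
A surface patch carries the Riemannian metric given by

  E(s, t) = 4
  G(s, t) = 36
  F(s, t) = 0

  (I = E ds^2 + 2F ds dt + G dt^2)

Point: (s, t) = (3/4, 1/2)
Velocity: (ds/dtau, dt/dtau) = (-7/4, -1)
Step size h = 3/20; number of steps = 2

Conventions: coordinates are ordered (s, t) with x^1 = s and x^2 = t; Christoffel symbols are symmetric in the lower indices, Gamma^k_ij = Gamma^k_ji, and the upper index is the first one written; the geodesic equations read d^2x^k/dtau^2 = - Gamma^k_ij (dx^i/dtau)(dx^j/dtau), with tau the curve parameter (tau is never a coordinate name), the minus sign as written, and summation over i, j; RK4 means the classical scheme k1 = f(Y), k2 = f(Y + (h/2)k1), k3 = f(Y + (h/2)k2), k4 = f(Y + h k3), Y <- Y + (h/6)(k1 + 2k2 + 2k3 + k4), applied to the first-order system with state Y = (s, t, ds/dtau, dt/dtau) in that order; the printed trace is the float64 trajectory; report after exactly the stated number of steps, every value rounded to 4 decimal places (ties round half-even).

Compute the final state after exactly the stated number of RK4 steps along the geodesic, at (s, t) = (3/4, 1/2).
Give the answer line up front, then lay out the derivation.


Answer: s = 0.2250, t = 0.2000, ds/dtau = -1.7500, dt/dtau = -1.0000

f(Y) = (ds/dtau, dt/dtau, -Gamma^s_ij Y'^i Y'^j, -Gamma^t_ij Y'^i Y'^j) with the Gammas evaluated at the stage position; h = 0.150000; intermediate values shown to 6 dp
step 0: s = 0.7500, t = 0.5000, ds/dtau = -1.7500, dt/dtau = -1.0000
step 1:
  k1: at (s, t) = (0.750000, 0.500000), (ds/dtau, dt/dtau) = (-1.750000, -1.000000); Gamma_sss = 0.000000, Gamma_sst = 0.000000, Gamma_stt = 0.000000, Gamma_tss = 0.000000, Gamma_tst = 0.000000, Gamma_ttt = 0.000000; k1 = (-1.750000, -1.000000, 0.000000, 0.000000)
  k2: at (s, t) = (0.618750, 0.425000), (ds/dtau, dt/dtau) = (-1.750000, -1.000000); Gamma_sss = 0.000000, Gamma_sst = 0.000000, Gamma_stt = 0.000000, Gamma_tss = 0.000000, Gamma_tst = 0.000000, Gamma_ttt = 0.000000; k2 = (-1.750000, -1.000000, 0.000000, 0.000000)
  k3: at (s, t) = (0.618750, 0.425000), (ds/dtau, dt/dtau) = (-1.750000, -1.000000); Gamma_sss = 0.000000, Gamma_sst = 0.000000, Gamma_stt = 0.000000, Gamma_tss = 0.000000, Gamma_tst = 0.000000, Gamma_ttt = 0.000000; k3 = (-1.750000, -1.000000, 0.000000, 0.000000)
  k4: at (s, t) = (0.487500, 0.350000), (ds/dtau, dt/dtau) = (-1.750000, -1.000000); Gamma_sss = 0.000000, Gamma_sst = 0.000000, Gamma_stt = 0.000000, Gamma_tss = 0.000000, Gamma_tst = 0.000000, Gamma_ttt = 0.000000; k4 = (-1.750000, -1.000000, 0.000000, 0.000000)
  Y <- Y + (h/6)(k1 + 2k2 + 2k3 + k4): s = 0.4875, t = 0.3500, ds/dtau = -1.7500, dt/dtau = -1.0000
step 2:
  k1: at (s, t) = (0.487500, 0.350000), (ds/dtau, dt/dtau) = (-1.750000, -1.000000); Gamma_sss = 0.000000, Gamma_sst = 0.000000, Gamma_stt = 0.000000, Gamma_tss = 0.000000, Gamma_tst = 0.000000, Gamma_ttt = 0.000000; k1 = (-1.750000, -1.000000, 0.000000, 0.000000)
  k2: at (s, t) = (0.356250, 0.275000), (ds/dtau, dt/dtau) = (-1.750000, -1.000000); Gamma_sss = 0.000000, Gamma_sst = 0.000000, Gamma_stt = 0.000000, Gamma_tss = 0.000000, Gamma_tst = 0.000000, Gamma_ttt = 0.000000; k2 = (-1.750000, -1.000000, 0.000000, 0.000000)
  k3: at (s, t) = (0.356250, 0.275000), (ds/dtau, dt/dtau) = (-1.750000, -1.000000); Gamma_sss = 0.000000, Gamma_sst = 0.000000, Gamma_stt = 0.000000, Gamma_tss = 0.000000, Gamma_tst = 0.000000, Gamma_ttt = 0.000000; k3 = (-1.750000, -1.000000, 0.000000, 0.000000)
  k4: at (s, t) = (0.225000, 0.200000), (ds/dtau, dt/dtau) = (-1.750000, -1.000000); Gamma_sss = 0.000000, Gamma_sst = 0.000000, Gamma_stt = 0.000000, Gamma_tss = 0.000000, Gamma_tst = 0.000000, Gamma_ttt = 0.000000; k4 = (-1.750000, -1.000000, 0.000000, 0.000000)
  Y <- Y + (h/6)(k1 + 2k2 + 2k3 + k4): s = 0.2250, t = 0.2000, ds/dtau = -1.7500, dt/dtau = -1.0000


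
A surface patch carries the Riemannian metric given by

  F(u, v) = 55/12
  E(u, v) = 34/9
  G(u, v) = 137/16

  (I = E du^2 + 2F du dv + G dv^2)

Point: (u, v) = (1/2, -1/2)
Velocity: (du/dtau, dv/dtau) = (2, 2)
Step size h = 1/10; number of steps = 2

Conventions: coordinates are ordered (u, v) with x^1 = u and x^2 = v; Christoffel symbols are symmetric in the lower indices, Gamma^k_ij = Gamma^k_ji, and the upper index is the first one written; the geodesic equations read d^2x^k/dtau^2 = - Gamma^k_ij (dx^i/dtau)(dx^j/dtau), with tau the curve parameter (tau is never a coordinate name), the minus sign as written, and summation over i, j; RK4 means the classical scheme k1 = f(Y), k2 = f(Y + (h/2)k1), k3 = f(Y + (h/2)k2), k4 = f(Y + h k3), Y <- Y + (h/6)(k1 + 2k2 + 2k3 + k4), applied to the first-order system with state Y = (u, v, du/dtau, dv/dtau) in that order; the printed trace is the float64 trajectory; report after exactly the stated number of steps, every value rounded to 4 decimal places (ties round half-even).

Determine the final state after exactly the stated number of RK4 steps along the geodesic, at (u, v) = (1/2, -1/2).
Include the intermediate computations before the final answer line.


f(Y) = (du/dtau, dv/dtau, -Gamma^u_ij Y'^i Y'^j, -Gamma^v_ij Y'^i Y'^j) with the Gammas evaluated at the stage position; h = 0.100000; intermediate values shown to 6 dp
step 0: u = 0.5000, v = -0.5000, du/dtau = 2.0000, dv/dtau = 2.0000
step 1:
  k1: at (u, v) = (0.500000, -0.500000), (du/dtau, dv/dtau) = (2.000000, 2.000000); Gamma_uuu = 0.000000, Gamma_uuv = 0.000000, Gamma_uvv = 0.000000, Gamma_vuu = 0.000000, Gamma_vuv = 0.000000, Gamma_vvv = 0.000000; k1 = (2.000000, 2.000000, 0.000000, 0.000000)
  k2: at (u, v) = (0.600000, -0.400000), (du/dtau, dv/dtau) = (2.000000, 2.000000); Gamma_uuu = 0.000000, Gamma_uuv = 0.000000, Gamma_uvv = 0.000000, Gamma_vuu = 0.000000, Gamma_vuv = 0.000000, Gamma_vvv = 0.000000; k2 = (2.000000, 2.000000, 0.000000, 0.000000)
  k3: at (u, v) = (0.600000, -0.400000), (du/dtau, dv/dtau) = (2.000000, 2.000000); Gamma_uuu = 0.000000, Gamma_uuv = 0.000000, Gamma_uvv = 0.000000, Gamma_vuu = 0.000000, Gamma_vuv = 0.000000, Gamma_vvv = 0.000000; k3 = (2.000000, 2.000000, 0.000000, 0.000000)
  k4: at (u, v) = (0.700000, -0.300000), (du/dtau, dv/dtau) = (2.000000, 2.000000); Gamma_uuu = 0.000000, Gamma_uuv = 0.000000, Gamma_uvv = 0.000000, Gamma_vuu = 0.000000, Gamma_vuv = 0.000000, Gamma_vvv = 0.000000; k4 = (2.000000, 2.000000, 0.000000, 0.000000)
  Y <- Y + (h/6)(k1 + 2k2 + 2k3 + k4): u = 0.7000, v = -0.3000, du/dtau = 2.0000, dv/dtau = 2.0000
step 2:
  k1: at (u, v) = (0.700000, -0.300000), (du/dtau, dv/dtau) = (2.000000, 2.000000); Gamma_uuu = 0.000000, Gamma_uuv = 0.000000, Gamma_uvv = 0.000000, Gamma_vuu = 0.000000, Gamma_vuv = 0.000000, Gamma_vvv = 0.000000; k1 = (2.000000, 2.000000, 0.000000, 0.000000)
  k2: at (u, v) = (0.800000, -0.200000), (du/dtau, dv/dtau) = (2.000000, 2.000000); Gamma_uuu = 0.000000, Gamma_uuv = 0.000000, Gamma_uvv = 0.000000, Gamma_vuu = 0.000000, Gamma_vuv = 0.000000, Gamma_vvv = 0.000000; k2 = (2.000000, 2.000000, 0.000000, 0.000000)
  k3: at (u, v) = (0.800000, -0.200000), (du/dtau, dv/dtau) = (2.000000, 2.000000); Gamma_uuu = 0.000000, Gamma_uuv = 0.000000, Gamma_uvv = 0.000000, Gamma_vuu = 0.000000, Gamma_vuv = 0.000000, Gamma_vvv = 0.000000; k3 = (2.000000, 2.000000, 0.000000, 0.000000)
  k4: at (u, v) = (0.900000, -0.100000), (du/dtau, dv/dtau) = (2.000000, 2.000000); Gamma_uuu = 0.000000, Gamma_uuv = 0.000000, Gamma_uvv = 0.000000, Gamma_vuu = 0.000000, Gamma_vuv = 0.000000, Gamma_vvv = 0.000000; k4 = (2.000000, 2.000000, 0.000000, 0.000000)
  Y <- Y + (h/6)(k1 + 2k2 + 2k3 + k4): u = 0.9000, v = -0.1000, du/dtau = 2.0000, dv/dtau = 2.0000

Answer: u = 0.9000, v = -0.1000, du/dtau = 2.0000, dv/dtau = 2.0000


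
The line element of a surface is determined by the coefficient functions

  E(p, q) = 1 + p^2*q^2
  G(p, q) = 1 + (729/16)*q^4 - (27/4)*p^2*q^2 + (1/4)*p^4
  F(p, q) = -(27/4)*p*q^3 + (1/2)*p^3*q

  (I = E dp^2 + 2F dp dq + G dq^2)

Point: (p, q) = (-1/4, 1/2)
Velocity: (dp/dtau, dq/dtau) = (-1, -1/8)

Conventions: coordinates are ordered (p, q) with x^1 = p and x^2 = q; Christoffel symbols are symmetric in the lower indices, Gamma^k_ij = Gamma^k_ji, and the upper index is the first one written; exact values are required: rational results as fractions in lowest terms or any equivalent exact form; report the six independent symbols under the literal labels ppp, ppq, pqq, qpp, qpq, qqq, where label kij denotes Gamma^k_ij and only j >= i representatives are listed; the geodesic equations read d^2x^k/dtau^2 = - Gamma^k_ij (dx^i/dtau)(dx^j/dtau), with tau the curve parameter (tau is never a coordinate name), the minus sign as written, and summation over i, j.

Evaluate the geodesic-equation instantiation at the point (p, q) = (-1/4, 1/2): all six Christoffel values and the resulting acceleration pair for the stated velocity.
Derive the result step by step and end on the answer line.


E = 65/64, F = 53/256, G = 3833/1024 at the point
E_p = -1/8, E_q = 1/16, F_p = -51/64, F_q = 161/128, G_p = 53/64, G_q = 1431/64
EG - F^2 = 3849/1024;  g^inv = (1024/3849) * [[3833/1024, -53/256], [-53/256, 65/64]]
first-kind symbols [ij,l] = (1/2)(d_i g_jl + d_j g_il - d_l g_ij): [pp,p] = E_p/2 = -1/16, [pp,q] = F_p - E_q/2 = -53/64, [pq,p] = E_q/2 = 1/32, [pq,q] = G_p/2 = 53/128, [qq,p] = F_q - G_p/2 = 27/32, [qq,q] = G_q/2 = 1431/128
Gamma^p_ij = (G*[ij,p] - F*[ij,q])/(EG - F^2), Gamma^q_ij = (E*[ij,q] - F*[ij,p])/(EG - F^2)
Gamma_ppp = -64/3849, Gamma_ppq = 32/3849, Gamma_pqq = 288/1283, Gamma_qpp = -848/3849, Gamma_qpq = 424/3849, Gamma_qqq = 3816/1283
d^2p/dtau^2 = -(Gamma_ppp*(-1)^2 + 2*Gamma_ppq*(-1)*(-1/8) + Gamma_pqq*(-1/8)^2) = 85/7698
d^2q/dtau^2 = -(Gamma_qpp*(-1)^2 + 2*Gamma_qpq*(-1)*(-1/8) + Gamma_qqq*(-1/8)^2) = 4505/30792

Answer: Gamma_ppp = -64/3849, Gamma_ppq = 32/3849, Gamma_pqq = 288/1283, Gamma_qpp = -848/3849, Gamma_qpq = 424/3849, Gamma_qqq = 3816/1283; accelerations (d^2p/dtau^2, d^2q/dtau^2) = (85/7698, 4505/30792)
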